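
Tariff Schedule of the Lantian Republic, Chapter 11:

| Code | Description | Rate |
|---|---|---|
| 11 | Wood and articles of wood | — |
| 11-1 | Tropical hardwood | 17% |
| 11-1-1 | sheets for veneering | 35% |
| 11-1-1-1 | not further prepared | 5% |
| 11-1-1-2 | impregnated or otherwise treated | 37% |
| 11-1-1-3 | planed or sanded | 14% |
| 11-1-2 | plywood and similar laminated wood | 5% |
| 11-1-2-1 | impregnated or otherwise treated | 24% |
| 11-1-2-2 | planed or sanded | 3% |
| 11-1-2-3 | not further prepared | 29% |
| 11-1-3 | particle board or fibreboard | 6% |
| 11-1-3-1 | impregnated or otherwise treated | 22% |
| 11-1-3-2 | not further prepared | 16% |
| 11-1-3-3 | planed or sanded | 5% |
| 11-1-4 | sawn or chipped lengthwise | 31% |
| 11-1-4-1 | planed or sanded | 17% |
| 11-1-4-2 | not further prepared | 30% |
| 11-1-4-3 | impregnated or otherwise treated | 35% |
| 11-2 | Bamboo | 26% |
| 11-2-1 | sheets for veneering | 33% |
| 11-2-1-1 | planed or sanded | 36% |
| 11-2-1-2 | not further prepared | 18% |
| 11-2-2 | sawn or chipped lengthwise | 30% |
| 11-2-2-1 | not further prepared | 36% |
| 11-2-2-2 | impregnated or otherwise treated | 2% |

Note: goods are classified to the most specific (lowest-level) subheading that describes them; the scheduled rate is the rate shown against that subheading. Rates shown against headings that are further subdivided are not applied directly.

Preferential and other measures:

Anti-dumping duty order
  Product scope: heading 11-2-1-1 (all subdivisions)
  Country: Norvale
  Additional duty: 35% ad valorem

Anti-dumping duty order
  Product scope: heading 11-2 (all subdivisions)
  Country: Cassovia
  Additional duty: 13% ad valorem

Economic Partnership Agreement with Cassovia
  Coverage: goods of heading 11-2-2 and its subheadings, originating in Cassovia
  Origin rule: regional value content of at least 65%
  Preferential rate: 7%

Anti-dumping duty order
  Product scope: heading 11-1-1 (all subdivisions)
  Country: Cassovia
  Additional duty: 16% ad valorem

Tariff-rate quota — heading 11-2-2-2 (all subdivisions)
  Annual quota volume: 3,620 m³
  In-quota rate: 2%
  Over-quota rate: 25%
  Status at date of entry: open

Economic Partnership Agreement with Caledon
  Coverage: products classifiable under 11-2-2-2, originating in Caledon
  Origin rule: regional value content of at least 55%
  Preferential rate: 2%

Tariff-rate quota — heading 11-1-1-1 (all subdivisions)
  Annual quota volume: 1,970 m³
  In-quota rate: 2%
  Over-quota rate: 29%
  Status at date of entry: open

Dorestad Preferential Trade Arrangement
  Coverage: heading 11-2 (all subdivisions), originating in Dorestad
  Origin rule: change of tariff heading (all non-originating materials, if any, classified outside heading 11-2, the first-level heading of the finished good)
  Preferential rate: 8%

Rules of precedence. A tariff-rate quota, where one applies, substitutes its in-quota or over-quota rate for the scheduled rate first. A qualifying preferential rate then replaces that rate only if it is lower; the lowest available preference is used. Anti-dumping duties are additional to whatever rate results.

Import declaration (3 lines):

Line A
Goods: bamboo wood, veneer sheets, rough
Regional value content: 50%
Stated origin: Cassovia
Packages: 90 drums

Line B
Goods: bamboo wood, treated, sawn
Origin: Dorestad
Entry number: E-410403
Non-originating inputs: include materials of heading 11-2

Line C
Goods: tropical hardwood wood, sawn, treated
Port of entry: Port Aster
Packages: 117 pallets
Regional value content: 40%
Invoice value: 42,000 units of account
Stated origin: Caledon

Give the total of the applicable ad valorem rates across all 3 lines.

Line A: bamboo → 11-2; veneer sheets → 11-2-1; rough → 11-2-1-2. Scheduled 18%. Cassovia agreement on 11-2-2: 11-2-1-2 not covered; anti-dumping (Cassovia, 11-2): +13%; total 18% + 13% = 31%. → 31%.
Line B: bamboo → 11-2; sawn → 11-2-2; treated → 11-2-2-2. Scheduled 2%. quota on 11-2-2-2 open → in-quota 2%; Dorestad agreement on 11-2: CTH not met. → 2%.
Line C: tropical hardwood → 11-1; sawn → 11-1-4; treated → 11-1-4-3. Scheduled 35%. Caledon agreement on 11-2-2-2: 11-1-4-3 not covered. → 35%.
Sum: 31% + 2% + 35% = 68%.

68%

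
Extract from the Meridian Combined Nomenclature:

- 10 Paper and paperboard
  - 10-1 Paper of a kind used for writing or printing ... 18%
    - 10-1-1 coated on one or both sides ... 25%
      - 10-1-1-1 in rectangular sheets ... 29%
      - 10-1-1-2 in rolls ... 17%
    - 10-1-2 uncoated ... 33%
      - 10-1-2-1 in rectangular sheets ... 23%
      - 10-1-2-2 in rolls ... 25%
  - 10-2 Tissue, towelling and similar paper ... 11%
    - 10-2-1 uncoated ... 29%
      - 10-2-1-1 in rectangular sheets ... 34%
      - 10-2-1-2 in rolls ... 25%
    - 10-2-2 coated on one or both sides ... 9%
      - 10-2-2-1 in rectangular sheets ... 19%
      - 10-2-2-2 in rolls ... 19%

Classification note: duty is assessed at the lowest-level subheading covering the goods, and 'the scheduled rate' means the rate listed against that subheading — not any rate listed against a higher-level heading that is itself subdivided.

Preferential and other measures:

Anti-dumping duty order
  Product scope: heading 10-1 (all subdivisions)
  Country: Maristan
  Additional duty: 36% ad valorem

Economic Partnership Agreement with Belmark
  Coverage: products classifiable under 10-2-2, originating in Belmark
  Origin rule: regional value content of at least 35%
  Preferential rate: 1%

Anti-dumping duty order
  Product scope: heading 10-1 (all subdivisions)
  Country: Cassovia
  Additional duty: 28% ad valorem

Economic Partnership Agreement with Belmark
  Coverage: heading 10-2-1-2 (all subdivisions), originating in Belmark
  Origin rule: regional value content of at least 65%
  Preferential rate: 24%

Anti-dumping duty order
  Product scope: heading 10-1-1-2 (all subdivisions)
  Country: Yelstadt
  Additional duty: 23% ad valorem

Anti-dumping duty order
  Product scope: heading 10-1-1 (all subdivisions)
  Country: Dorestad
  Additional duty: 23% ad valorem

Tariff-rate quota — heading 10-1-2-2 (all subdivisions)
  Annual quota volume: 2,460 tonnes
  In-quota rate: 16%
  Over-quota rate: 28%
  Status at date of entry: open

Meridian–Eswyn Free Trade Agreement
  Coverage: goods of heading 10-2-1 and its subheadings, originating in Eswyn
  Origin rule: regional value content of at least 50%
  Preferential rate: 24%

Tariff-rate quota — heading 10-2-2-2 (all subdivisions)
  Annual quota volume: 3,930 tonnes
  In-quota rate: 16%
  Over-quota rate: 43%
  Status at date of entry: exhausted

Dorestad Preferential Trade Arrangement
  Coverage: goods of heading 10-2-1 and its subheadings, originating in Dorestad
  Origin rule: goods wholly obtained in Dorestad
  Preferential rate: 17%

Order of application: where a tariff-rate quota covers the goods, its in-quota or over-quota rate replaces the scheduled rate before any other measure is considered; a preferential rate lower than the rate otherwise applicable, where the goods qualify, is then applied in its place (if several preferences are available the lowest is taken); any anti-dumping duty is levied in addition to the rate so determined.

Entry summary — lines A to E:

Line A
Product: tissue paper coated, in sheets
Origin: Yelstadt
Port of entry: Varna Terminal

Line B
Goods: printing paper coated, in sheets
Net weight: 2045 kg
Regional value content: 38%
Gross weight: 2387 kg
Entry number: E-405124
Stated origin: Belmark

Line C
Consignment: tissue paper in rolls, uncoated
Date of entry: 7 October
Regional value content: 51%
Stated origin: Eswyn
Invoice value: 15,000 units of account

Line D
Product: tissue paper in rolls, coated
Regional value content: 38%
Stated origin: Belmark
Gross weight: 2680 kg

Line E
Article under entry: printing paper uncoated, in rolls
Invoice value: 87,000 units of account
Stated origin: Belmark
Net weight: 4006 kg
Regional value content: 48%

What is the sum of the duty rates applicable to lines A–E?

Line A: tissue paper → 10-2; coated → 10-2-2; in sheets → 10-2-2-1. Scheduled 19%. No special measure applies. → 19%.
Line B: printing paper → 10-1; coated → 10-1-1; in sheets → 10-1-1-1. Scheduled 29%. Belmark agreement on 10-2-2: 10-1-1-1 not covered; Belmark agreement on 10-2-1-2: 10-1-1-1 not covered. → 29%.
Line C: tissue paper → 10-2; uncoated → 10-2-1; in rolls → 10-2-1-2. Scheduled 25%. Eswyn agreement on 10-2-1: RVC ≥ 50% → 24% available; preferential 24%. → 24%.
Line D: tissue paper → 10-2; coated → 10-2-2; in rolls → 10-2-2-2. Scheduled 19%. quota on 10-2-2-2 exhausted → over-quota 43%; Belmark agreement on 10-2-2: RVC ≥ 35% → 1% available; Belmark agreement on 10-2-1-2: 10-2-2-2 not covered; preferential 1%. → 1%.
Line E: printing paper → 10-1; uncoated → 10-1-2; in rolls → 10-1-2-2. Scheduled 25%. quota on 10-1-2-2 open → in-quota 16%; Belmark agreement on 10-2-2: 10-1-2-2 not covered; Belmark agreement on 10-2-1-2: 10-1-2-2 not covered. → 16%.
Sum: 19% + 29% + 24% + 1% + 16% = 89%.

89%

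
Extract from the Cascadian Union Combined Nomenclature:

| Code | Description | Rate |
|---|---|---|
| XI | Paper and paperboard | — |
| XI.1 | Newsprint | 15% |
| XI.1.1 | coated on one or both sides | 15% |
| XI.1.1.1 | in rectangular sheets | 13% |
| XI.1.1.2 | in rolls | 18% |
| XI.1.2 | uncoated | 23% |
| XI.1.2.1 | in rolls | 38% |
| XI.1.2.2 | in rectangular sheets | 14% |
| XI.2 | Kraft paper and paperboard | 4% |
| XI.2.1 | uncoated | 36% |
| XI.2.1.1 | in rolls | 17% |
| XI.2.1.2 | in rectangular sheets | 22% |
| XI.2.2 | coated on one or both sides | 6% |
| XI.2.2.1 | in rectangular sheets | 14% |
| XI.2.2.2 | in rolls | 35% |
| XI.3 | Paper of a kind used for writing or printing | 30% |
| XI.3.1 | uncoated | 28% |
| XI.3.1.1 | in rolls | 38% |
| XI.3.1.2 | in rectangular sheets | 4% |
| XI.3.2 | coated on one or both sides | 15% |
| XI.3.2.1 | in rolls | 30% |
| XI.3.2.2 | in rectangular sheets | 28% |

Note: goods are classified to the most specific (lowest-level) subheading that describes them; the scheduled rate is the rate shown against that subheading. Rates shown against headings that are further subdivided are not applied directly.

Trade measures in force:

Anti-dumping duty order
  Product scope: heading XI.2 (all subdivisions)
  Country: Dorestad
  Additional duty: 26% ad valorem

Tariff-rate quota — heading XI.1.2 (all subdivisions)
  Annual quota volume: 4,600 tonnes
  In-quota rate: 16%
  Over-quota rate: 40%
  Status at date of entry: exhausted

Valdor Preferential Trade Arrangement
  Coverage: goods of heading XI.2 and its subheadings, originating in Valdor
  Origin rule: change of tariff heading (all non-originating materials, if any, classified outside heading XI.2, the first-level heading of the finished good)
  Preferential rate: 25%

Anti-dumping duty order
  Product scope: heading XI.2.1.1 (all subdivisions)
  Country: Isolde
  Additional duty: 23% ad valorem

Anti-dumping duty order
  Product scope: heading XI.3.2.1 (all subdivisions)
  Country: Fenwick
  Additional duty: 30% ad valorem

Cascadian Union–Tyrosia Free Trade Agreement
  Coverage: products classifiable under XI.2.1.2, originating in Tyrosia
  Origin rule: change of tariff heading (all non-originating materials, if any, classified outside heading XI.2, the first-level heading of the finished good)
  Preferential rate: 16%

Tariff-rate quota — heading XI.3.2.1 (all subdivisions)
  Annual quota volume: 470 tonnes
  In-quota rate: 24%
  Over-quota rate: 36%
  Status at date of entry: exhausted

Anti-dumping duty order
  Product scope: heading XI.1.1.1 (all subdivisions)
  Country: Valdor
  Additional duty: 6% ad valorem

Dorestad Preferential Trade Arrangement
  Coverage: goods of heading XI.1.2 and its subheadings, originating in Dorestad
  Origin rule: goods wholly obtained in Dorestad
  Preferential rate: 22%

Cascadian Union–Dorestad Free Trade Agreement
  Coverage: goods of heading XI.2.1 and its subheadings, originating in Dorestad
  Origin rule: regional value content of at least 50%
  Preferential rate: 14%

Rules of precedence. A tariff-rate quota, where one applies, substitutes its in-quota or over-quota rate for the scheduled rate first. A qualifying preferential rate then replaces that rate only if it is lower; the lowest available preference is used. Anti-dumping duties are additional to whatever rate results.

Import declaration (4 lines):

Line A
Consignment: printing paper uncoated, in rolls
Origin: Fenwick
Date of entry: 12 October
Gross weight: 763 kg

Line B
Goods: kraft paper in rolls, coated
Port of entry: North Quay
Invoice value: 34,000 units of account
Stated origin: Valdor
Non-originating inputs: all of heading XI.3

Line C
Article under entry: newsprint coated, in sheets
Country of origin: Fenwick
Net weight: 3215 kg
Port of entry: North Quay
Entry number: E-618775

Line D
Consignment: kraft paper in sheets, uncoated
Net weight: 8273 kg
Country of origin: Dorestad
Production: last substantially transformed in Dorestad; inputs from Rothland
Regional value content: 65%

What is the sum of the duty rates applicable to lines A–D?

Line A: printing paper → XI.3; uncoated → XI.3.1; in rolls → XI.3.1.1. Scheduled 38%. No special measure applies. → 38%.
Line B: kraft paper → XI.2; coated → XI.2.2; in rolls → XI.2.2.2. Scheduled 35%. Valdor agreement on XI.2: CTH met → 25% available; preferential 25%. → 25%.
Line C: newsprint → XI.1; coated → XI.1.1; in sheets → XI.1.1.1. Scheduled 13%. No special measure applies. → 13%.
Line D: kraft paper → XI.2; uncoated → XI.2.1; in sheets → XI.2.1.2. Scheduled 22%. Dorestad agreement on XI.1.2: XI.2.1.2 not covered; Dorestad agreement on XI.2.1: RVC ≥ 50% → 14% available; preferential 14%; anti-dumping (Dorestad, XI.2): +26%; total 14% + 26% = 40%. → 40%.
Sum: 38% + 25% + 13% + 40% = 116%.

116%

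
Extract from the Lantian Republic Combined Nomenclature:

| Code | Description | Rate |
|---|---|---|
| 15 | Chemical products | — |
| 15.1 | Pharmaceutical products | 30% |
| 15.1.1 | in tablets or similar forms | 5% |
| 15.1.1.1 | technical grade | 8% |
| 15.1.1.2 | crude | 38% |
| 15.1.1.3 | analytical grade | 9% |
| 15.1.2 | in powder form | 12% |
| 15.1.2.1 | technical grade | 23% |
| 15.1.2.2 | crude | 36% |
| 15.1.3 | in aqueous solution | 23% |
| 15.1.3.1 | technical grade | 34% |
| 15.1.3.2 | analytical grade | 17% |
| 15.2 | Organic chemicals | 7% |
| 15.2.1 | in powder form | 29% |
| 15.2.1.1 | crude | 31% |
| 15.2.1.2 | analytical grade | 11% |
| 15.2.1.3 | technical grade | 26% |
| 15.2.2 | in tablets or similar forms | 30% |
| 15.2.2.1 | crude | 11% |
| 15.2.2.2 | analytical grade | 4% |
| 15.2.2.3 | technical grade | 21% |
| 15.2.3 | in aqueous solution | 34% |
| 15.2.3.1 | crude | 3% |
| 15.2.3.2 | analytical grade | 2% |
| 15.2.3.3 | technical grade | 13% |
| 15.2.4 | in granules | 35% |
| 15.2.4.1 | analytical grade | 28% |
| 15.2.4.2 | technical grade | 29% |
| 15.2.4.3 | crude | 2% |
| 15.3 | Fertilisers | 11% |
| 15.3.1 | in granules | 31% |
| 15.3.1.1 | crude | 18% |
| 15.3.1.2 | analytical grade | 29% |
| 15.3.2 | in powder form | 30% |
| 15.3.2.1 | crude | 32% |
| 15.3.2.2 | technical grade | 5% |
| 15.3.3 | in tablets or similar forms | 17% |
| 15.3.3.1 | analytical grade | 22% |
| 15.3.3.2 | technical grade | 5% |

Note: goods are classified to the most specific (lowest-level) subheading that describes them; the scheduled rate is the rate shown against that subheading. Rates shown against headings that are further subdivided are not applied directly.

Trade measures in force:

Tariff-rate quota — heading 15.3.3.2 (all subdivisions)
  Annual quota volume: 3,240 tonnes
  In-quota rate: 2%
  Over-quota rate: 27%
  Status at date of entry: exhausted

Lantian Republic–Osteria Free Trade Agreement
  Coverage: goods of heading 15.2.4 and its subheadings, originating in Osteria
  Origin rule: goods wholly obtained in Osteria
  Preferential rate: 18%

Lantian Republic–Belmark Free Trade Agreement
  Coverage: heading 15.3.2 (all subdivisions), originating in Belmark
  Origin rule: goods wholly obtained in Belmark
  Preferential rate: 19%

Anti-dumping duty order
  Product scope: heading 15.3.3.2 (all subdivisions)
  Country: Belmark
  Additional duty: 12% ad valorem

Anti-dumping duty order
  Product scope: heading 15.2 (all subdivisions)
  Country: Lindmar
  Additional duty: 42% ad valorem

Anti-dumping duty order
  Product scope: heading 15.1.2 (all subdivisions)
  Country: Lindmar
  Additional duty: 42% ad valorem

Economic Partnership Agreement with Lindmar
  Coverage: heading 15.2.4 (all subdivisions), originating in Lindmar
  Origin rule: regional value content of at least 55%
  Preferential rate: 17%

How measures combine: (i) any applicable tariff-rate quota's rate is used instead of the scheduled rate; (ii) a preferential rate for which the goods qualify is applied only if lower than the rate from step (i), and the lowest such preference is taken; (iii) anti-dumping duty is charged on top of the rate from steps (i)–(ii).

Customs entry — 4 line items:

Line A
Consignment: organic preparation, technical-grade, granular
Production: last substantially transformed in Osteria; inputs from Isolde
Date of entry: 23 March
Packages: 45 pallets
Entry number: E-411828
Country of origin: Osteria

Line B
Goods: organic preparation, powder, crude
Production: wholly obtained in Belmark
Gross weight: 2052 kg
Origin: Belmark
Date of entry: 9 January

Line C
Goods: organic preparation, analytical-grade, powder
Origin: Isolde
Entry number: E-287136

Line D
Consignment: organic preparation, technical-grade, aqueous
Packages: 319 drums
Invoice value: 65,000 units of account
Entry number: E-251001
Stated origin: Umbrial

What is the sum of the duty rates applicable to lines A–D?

84%

Line A: organic → 15.2; granular → 15.2.4; technical-grade → 15.2.4.2. Scheduled 29%. Osteria agreement on 15.2.4: not wholly obtained. → 29%.
Line B: organic → 15.2; powder → 15.2.1; crude → 15.2.1.1. Scheduled 31%. Belmark agreement on 15.3.2: 15.2.1.1 not covered. → 31%.
Line C: organic → 15.2; powder → 15.2.1; analytical-grade → 15.2.1.2. Scheduled 11%. No special measure applies. → 11%.
Line D: organic → 15.2; aqueous → 15.2.3; technical-grade → 15.2.3.3. Scheduled 13%. No special measure applies. → 13%.
Sum: 29% + 31% + 11% + 13% = 84%.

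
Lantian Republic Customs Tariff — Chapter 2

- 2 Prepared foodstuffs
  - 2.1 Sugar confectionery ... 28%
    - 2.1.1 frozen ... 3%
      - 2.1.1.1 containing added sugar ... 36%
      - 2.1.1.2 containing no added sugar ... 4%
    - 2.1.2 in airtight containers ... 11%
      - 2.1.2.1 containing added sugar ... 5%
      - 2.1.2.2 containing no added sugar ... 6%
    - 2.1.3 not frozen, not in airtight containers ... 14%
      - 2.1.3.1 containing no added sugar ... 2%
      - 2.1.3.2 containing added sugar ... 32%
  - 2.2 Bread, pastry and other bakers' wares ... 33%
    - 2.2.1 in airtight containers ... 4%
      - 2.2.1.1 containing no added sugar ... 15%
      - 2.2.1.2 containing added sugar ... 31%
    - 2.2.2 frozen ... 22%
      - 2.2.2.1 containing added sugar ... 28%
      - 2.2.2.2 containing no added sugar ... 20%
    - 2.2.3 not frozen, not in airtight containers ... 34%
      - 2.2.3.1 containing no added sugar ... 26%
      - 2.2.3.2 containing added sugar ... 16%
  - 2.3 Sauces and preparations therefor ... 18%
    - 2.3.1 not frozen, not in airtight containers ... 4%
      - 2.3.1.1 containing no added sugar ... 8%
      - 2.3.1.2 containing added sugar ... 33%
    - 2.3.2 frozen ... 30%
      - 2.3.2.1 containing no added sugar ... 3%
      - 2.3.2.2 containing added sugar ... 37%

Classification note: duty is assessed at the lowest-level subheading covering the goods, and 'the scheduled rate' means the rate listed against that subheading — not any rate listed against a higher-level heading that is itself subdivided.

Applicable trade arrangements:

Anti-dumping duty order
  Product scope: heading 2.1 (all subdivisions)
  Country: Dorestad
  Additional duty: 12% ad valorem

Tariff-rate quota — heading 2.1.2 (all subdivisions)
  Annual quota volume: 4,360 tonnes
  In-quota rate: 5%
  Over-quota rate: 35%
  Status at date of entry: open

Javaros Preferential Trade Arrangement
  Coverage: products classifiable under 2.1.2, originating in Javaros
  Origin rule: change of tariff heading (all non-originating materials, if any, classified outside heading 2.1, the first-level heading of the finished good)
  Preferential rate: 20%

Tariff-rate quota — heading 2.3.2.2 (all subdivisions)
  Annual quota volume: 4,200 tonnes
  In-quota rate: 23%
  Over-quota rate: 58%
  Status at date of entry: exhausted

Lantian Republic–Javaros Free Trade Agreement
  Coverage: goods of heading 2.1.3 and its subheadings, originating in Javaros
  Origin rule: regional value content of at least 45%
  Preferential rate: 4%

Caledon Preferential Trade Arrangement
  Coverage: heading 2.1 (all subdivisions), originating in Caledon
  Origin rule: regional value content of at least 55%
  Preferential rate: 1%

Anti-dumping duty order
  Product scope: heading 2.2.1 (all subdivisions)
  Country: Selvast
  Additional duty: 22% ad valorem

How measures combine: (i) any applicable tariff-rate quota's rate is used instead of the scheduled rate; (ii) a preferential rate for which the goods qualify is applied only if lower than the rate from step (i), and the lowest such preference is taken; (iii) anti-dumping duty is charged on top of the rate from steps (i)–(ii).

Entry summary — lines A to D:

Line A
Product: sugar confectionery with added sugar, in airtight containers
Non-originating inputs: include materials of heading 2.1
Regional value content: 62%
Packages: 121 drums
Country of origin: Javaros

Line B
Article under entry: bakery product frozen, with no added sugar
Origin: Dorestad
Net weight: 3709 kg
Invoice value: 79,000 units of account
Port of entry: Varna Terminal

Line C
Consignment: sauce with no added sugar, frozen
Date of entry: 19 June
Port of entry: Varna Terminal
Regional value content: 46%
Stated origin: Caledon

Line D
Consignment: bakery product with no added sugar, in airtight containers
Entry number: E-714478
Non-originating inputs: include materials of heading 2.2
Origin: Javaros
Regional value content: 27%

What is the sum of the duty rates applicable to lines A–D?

43%

Line A: sugar confectionery → 2.1; in airtight containers → 2.1.2; with added sugar → 2.1.2.1. Scheduled 5%. quota on 2.1.2 open → in-quota 5%; Javaros agreement on 2.1.2: CTH not met; Javaros agreement on 2.1.3: 2.1.2.1 not covered. → 5%.
Line B: bakery product → 2.2; frozen → 2.2.2; with no added sugar → 2.2.2.2. Scheduled 20%. No special measure applies. → 20%.
Line C: sauce → 2.3; frozen → 2.3.2; with no added sugar → 2.3.2.1. Scheduled 3%. Caledon agreement on 2.1: 2.3.2.1 not covered. → 3%.
Line D: bakery product → 2.2; in airtight containers → 2.2.1; with no added sugar → 2.2.1.1. Scheduled 15%. Javaros agreement on 2.1.2: 2.2.1.1 not covered; Javaros agreement on 2.1.3: 2.2.1.1 not covered. → 15%.
Sum: 5% + 20% + 3% + 15% = 43%.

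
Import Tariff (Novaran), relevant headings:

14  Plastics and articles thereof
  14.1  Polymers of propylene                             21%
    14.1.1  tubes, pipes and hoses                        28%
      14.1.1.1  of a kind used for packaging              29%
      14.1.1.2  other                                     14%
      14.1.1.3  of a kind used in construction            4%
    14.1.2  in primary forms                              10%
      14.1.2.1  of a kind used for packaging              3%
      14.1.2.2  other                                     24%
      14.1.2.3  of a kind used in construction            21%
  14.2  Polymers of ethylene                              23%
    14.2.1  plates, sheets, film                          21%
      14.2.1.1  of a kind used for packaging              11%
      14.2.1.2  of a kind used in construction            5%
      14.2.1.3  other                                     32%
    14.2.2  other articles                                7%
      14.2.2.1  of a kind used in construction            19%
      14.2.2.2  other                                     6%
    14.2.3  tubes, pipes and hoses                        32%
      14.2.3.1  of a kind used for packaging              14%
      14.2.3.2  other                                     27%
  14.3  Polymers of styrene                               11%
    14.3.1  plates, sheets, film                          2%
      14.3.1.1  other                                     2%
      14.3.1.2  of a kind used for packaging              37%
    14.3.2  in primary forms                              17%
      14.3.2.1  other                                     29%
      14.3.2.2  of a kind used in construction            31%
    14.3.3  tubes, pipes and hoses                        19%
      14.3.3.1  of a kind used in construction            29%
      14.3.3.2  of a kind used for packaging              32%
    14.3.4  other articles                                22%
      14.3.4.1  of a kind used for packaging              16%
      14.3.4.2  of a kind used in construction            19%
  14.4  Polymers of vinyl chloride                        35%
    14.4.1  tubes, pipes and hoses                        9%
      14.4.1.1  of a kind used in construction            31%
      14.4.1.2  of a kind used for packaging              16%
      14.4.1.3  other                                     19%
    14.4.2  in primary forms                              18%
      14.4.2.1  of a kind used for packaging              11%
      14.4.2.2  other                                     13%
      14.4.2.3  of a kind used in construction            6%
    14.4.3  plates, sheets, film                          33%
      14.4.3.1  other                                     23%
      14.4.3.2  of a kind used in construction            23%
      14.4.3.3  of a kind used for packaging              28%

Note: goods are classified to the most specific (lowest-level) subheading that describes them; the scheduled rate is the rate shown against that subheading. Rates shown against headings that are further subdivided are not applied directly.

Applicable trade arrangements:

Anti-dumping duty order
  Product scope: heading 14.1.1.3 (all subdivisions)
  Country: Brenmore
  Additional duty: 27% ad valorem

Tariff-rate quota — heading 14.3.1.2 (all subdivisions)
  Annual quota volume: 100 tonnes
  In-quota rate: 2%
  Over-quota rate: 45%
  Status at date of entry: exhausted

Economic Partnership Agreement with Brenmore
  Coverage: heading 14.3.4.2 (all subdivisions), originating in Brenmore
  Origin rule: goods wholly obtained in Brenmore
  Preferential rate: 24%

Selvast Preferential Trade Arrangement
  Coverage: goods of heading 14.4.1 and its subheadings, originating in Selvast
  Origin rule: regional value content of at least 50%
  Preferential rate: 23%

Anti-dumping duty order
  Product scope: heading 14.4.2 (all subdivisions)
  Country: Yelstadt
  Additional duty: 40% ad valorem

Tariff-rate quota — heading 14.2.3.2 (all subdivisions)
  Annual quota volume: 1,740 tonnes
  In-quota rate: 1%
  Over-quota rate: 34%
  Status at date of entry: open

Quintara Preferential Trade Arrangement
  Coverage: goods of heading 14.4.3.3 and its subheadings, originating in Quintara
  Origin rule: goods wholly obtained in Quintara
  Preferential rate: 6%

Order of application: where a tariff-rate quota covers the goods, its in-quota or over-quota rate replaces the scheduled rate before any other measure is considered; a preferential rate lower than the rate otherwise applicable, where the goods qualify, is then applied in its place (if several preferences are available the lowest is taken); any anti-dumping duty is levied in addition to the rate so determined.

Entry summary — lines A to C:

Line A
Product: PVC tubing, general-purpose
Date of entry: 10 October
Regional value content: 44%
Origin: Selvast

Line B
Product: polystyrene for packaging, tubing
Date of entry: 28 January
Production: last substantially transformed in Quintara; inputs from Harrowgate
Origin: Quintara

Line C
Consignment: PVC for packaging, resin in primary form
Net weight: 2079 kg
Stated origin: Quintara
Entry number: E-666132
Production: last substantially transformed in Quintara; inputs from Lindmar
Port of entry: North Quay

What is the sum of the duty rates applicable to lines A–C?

62%

Line A: PVC → 14.4; tubing → 14.4.1; general-purpose → 14.4.1.3. Scheduled 19%. Selvast agreement on 14.4.1: RVC < 50%. → 19%.
Line B: polystyrene → 14.3; tubing → 14.3.3; for packaging → 14.3.3.2. Scheduled 32%. Quintara agreement on 14.4.3.3: 14.3.3.2 not covered. → 32%.
Line C: PVC → 14.4; resin in primary form → 14.4.2; for packaging → 14.4.2.1. Scheduled 11%. Quintara agreement on 14.4.3.3: 14.4.2.1 not covered. → 11%.
Sum: 19% + 32% + 11% = 62%.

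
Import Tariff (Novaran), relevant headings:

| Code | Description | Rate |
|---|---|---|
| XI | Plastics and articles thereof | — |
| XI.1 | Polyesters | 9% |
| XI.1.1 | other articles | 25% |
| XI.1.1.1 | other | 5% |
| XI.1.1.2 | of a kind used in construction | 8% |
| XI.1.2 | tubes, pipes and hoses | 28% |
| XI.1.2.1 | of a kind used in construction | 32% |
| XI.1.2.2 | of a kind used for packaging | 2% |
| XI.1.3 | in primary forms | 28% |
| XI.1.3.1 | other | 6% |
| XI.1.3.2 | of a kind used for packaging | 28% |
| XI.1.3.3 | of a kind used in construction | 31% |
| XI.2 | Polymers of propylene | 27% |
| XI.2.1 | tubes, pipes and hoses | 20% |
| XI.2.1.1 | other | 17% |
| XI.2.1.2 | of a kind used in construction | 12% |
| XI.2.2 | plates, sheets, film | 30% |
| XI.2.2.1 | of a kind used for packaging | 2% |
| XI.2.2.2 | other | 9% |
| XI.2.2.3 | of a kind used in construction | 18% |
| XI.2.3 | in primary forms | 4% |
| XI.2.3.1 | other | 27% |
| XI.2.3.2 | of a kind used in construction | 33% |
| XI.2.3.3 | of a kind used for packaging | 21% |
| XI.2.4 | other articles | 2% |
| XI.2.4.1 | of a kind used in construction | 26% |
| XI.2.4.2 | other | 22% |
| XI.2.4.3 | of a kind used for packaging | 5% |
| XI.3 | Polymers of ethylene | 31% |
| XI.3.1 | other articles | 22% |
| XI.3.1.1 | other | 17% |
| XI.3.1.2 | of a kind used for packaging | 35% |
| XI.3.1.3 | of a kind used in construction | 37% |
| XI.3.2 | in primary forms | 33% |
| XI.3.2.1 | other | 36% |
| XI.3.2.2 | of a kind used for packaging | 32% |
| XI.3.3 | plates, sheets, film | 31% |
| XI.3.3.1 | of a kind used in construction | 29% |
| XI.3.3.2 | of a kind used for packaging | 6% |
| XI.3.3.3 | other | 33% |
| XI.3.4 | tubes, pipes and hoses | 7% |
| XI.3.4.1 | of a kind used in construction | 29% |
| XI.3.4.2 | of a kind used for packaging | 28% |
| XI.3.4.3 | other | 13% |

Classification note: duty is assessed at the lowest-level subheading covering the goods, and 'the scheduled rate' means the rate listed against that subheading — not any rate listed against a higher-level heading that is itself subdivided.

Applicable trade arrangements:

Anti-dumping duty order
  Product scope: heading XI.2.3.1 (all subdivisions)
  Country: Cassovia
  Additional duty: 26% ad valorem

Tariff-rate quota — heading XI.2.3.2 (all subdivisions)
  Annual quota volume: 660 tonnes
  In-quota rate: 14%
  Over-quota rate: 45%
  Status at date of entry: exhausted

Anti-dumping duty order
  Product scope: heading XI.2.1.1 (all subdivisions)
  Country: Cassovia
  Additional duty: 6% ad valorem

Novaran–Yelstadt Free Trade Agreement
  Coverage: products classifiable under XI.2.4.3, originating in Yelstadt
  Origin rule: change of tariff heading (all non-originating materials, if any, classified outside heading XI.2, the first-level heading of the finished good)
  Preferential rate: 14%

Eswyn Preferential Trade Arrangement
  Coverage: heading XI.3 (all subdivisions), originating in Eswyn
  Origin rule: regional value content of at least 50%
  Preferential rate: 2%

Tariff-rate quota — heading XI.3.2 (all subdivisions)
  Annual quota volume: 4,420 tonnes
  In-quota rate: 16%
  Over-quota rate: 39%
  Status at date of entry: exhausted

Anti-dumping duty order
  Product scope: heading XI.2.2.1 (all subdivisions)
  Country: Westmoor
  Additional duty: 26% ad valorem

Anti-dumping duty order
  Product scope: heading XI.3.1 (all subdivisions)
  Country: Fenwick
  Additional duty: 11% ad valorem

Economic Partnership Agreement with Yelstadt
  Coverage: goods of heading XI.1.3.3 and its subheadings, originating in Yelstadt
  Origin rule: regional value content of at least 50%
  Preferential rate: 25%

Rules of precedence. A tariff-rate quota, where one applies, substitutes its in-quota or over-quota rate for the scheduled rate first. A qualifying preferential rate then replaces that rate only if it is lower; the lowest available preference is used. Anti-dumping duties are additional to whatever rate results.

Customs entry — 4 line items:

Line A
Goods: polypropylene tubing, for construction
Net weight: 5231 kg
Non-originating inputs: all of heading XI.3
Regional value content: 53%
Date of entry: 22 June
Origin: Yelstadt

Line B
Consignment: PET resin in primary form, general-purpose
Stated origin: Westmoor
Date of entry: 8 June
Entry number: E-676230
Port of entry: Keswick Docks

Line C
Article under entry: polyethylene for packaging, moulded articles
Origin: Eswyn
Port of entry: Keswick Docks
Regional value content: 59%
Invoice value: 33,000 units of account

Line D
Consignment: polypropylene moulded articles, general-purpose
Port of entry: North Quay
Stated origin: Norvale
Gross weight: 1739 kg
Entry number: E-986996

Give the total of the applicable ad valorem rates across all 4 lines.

42%

Line A: polypropylene → XI.2; tubing → XI.2.1; for construction → XI.2.1.2. Scheduled 12%. Yelstadt agreement on XI.2.4.3: XI.2.1.2 not covered; Yelstadt agreement on XI.1.3.3: XI.2.1.2 not covered. → 12%.
Line B: PET → XI.1; resin in primary form → XI.1.3; general-purpose → XI.1.3.1. Scheduled 6%. No special measure applies. → 6%.
Line C: polyethylene → XI.3; moulded articles → XI.3.1; for packaging → XI.3.1.2. Scheduled 35%. Eswyn agreement on XI.3: RVC ≥ 50% → 2% available; preferential 2%. → 2%.
Line D: polypropylene → XI.2; moulded articles → XI.2.4; general-purpose → XI.2.4.2. Scheduled 22%. No special measure applies. → 22%.
Sum: 12% + 6% + 2% + 22% = 42%.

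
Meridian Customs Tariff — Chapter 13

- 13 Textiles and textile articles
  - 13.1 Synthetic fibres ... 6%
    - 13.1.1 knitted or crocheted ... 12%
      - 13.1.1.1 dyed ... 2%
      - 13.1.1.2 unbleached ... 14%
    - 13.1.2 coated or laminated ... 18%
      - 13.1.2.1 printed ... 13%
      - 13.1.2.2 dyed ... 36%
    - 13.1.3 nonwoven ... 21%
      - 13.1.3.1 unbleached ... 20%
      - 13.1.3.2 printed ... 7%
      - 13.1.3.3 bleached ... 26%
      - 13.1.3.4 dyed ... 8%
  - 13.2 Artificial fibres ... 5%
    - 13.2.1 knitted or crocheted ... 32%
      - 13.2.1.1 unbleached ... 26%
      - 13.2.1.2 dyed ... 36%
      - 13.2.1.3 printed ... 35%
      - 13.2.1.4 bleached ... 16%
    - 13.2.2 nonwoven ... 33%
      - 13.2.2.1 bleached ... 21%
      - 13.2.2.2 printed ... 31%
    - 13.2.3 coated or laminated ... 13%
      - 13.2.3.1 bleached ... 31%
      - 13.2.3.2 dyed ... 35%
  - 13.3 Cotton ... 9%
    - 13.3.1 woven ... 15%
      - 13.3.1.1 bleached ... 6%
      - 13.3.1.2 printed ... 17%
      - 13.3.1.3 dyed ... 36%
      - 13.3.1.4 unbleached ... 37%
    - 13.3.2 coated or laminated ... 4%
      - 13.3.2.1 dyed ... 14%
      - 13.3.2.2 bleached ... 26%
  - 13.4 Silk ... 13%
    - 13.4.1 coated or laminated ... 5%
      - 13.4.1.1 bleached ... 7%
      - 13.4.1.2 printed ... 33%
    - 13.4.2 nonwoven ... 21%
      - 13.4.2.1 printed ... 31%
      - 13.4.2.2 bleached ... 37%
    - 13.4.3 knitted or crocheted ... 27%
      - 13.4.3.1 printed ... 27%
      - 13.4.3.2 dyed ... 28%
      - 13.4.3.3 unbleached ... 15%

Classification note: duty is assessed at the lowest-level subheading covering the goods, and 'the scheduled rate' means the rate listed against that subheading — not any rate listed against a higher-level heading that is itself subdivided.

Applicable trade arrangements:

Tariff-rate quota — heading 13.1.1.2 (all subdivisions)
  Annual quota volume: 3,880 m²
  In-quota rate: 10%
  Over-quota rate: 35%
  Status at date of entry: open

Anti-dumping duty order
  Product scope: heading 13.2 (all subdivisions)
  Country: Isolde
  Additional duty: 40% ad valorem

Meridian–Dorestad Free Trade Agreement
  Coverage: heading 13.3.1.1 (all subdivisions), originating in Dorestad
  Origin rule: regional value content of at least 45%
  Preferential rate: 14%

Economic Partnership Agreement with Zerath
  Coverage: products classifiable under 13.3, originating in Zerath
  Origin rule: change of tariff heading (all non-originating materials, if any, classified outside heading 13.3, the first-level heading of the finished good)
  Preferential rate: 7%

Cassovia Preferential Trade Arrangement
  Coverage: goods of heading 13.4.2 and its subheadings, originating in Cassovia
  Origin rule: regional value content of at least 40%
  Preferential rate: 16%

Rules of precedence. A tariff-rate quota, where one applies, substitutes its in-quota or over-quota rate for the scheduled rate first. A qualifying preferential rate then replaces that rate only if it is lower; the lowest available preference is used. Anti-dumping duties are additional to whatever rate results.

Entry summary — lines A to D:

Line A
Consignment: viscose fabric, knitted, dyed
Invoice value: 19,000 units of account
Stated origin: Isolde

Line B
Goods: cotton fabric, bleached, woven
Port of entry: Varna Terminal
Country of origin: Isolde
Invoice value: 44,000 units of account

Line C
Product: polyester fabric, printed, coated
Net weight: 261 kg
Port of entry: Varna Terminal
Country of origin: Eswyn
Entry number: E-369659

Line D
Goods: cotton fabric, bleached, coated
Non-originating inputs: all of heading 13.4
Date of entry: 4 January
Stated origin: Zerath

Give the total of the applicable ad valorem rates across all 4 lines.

102%

Line A: viscose → 13.2; knitted → 13.2.1; dyed → 13.2.1.2. Scheduled 36%. anti-dumping (Isolde, 13.2): +40%; total 36% + 40% = 76%. → 76%.
Line B: cotton → 13.3; woven → 13.3.1; bleached → 13.3.1.1. Scheduled 6%. No special measure applies. → 6%.
Line C: polyester → 13.1; coated → 13.1.2; printed → 13.1.2.1. Scheduled 13%. No special measure applies. → 13%.
Line D: cotton → 13.3; coated → 13.3.2; bleached → 13.3.2.2. Scheduled 26%. Zerath agreement on 13.3: CTH met → 7% available; preferential 7%. → 7%.
Sum: 76% + 6% + 13% + 7% = 102%.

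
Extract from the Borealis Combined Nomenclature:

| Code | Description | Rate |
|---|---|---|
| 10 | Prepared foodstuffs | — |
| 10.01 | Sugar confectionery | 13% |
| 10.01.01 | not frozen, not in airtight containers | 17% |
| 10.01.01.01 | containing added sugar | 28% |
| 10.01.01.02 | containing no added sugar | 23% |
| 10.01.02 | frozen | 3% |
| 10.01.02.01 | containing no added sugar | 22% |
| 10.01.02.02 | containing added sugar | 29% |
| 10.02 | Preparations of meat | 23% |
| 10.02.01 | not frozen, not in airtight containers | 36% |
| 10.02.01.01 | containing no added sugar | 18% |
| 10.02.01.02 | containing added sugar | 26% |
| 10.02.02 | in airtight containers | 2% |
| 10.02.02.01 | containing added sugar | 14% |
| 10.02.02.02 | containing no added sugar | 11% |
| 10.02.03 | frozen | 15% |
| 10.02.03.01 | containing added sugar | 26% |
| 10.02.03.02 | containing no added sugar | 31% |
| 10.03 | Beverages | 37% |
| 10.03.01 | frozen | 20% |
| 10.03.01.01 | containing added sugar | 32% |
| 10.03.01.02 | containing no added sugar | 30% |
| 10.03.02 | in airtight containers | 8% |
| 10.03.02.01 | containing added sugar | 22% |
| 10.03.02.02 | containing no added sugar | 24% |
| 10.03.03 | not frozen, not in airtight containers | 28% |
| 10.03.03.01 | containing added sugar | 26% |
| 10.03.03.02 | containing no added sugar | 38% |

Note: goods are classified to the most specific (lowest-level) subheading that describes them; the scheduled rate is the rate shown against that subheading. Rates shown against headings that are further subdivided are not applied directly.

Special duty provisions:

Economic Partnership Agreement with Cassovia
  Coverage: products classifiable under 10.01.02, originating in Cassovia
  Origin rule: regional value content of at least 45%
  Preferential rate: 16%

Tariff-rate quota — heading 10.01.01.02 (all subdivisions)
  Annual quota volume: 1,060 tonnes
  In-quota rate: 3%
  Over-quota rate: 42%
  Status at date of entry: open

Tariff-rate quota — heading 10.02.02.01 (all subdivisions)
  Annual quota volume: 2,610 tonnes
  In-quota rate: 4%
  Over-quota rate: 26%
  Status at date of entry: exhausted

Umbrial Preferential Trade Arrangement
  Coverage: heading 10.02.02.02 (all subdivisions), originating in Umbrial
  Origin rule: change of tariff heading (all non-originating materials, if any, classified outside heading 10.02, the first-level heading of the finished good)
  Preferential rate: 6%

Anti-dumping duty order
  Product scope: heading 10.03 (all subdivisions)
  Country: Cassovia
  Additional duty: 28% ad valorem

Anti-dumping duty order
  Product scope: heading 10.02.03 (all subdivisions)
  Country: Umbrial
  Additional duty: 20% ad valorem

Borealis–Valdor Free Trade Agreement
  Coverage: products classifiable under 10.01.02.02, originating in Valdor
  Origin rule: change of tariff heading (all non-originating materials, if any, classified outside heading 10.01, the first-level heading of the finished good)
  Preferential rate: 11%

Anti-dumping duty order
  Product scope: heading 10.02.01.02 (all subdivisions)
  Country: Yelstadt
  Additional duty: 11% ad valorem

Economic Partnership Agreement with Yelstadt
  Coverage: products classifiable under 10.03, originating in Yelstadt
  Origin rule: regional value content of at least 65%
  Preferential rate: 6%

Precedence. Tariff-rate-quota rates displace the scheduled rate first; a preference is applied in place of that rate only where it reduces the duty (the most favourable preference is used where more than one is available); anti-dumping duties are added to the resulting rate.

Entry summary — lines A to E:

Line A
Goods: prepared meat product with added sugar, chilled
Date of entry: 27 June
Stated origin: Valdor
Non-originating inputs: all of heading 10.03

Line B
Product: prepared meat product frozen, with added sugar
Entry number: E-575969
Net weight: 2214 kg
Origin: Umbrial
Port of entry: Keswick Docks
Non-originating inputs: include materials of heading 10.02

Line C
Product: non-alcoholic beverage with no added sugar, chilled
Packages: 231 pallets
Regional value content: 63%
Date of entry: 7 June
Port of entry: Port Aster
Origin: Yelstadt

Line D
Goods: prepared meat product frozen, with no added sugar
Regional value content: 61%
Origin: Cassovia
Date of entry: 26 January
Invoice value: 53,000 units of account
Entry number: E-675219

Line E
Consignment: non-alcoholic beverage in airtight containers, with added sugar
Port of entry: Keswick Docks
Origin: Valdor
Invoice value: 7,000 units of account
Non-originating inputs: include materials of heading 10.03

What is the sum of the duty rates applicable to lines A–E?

163%

Line A: prepared meat product → 10.02; chilled → 10.02.01; with added sugar → 10.02.01.02. Scheduled 26%. Valdor agreement on 10.01.02.02: 10.02.01.02 not covered. → 26%.
Line B: prepared meat product → 10.02; frozen → 10.02.03; with added sugar → 10.02.03.01. Scheduled 26%. Umbrial agreement on 10.02.02.02: 10.02.03.01 not covered; anti-dumping (Umbrial, 10.02.03): +20%; total 26% + 20% = 46%. → 46%.
Line C: non-alcoholic beverage → 10.03; chilled → 10.03.03; with no added sugar → 10.03.03.02. Scheduled 38%. Yelstadt agreement on 10.03: RVC < 65%. → 38%.
Line D: prepared meat product → 10.02; frozen → 10.02.03; with no added sugar → 10.02.03.02. Scheduled 31%. Cassovia agreement on 10.01.02: 10.02.03.02 not covered. → 31%.
Line E: non-alcoholic beverage → 10.03; in airtight containers → 10.03.02; with added sugar → 10.03.02.01. Scheduled 22%. Valdor agreement on 10.01.02.02: 10.03.02.01 not covered. → 22%.
Sum: 26% + 46% + 38% + 31% + 22% = 163%.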